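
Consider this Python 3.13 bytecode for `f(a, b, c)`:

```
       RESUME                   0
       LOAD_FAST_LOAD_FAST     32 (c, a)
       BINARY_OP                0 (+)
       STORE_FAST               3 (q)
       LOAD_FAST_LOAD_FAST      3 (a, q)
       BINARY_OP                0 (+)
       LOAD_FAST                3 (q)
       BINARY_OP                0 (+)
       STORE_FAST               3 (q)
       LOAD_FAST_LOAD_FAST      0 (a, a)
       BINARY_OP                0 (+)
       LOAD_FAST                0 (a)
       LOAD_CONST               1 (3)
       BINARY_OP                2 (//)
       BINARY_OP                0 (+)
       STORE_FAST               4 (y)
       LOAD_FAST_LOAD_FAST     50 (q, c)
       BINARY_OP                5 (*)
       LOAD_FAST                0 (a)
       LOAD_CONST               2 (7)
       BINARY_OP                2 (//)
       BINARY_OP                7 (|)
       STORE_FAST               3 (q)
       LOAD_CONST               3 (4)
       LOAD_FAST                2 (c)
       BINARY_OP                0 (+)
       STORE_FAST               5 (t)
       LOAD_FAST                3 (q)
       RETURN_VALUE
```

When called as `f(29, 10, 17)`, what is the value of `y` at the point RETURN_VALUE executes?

67

LOAD_FAST_LOAD_FAST c,a → push 17,29. Stack: [17, 29]
BINARY_OP + → 17 + 29 = 46. Stack: [46]
STORE_FAST q → q=46. Stack: []
LOAD_FAST_LOAD_FAST a,q → push 29,46. Stack: [29, 46]
BINARY_OP + → 29 + 46 = 75. Stack: [75]
LOAD_FAST q → push 46. Stack: [75, 46]
BINARY_OP + → 75 + 46 = 121. Stack: [121]
STORE_FAST q → q=121. Stack: []
LOAD_FAST_LOAD_FAST a,a → push 29,29. Stack: [29, 29]
BINARY_OP + → 29 + 29 = 58. Stack: [58]
LOAD_FAST a → push 29. Stack: [58, 29]
LOAD_CONST → push 3. Stack: [58, 29, 3]
BINARY_OP // → 29 // 3 = 9. Stack: [58, 9]
BINARY_OP + → 58 + 9 = 67. Stack: [67]
STORE_FAST y → y=67. Stack: []
LOAD_FAST_LOAD_FAST q,c → push 121,17. Stack: [121, 17]
BINARY_OP * → 121 * 17 = 2057. Stack: [2057]
LOAD_FAST a → push 29. Stack: [2057, 29]
LOAD_CONST → push 7. Stack: [2057, 29, 7]
BINARY_OP // → 29 // 7 = 4. Stack: [2057, 4]
BINARY_OP | → 2057 | 4 = 2061. Stack: [2061]
STORE_FAST q → q=2061. Stack: []
LOAD_CONST → push 4. Stack: [4]
LOAD_FAST c → push 17. Stack: [4, 17]
BINARY_OP + → 4 + 17 = 21. Stack: [21]
STORE_FAST t → t=21. Stack: []
LOAD_FAST q → push 2061. Stack: [2061]
RETURN_VALUE → return 2061.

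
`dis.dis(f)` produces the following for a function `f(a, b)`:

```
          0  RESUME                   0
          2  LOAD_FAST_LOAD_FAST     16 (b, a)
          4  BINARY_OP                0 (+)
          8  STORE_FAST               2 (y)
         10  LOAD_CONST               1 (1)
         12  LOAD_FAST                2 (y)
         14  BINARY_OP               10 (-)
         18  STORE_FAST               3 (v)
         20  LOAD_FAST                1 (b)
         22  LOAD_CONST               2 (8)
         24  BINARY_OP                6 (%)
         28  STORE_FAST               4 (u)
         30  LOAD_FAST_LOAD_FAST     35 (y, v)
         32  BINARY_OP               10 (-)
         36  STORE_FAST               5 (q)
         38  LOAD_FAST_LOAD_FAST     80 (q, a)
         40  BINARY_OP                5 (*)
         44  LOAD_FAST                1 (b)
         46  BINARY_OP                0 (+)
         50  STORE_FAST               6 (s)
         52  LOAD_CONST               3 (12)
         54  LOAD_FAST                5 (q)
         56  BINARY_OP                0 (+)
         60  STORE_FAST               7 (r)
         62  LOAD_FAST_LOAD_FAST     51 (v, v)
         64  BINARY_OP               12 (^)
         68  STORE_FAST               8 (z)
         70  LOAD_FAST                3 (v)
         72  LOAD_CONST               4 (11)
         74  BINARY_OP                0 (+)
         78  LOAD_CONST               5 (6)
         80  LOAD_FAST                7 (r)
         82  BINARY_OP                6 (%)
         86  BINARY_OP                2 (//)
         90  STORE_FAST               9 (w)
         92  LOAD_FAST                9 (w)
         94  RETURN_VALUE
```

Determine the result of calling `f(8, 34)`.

-5

LOAD_FAST_LOAD_FAST b,a → push 34,8. Stack: [34, 8]
BINARY_OP + → 34 + 8 = 42. Stack: [42]
STORE_FAST y → y=42. Stack: []
LOAD_CONST → push 1. Stack: [1]
LOAD_FAST y → push 42. Stack: [1, 42]
BINARY_OP - → 1 - 42 = -41. Stack: [-41]
STORE_FAST v → v=-41. Stack: []
LOAD_FAST b → push 34. Stack: [34]
LOAD_CONST → push 8. Stack: [34, 8]
BINARY_OP % → 34 % 8 = 2. Stack: [2]
STORE_FAST u → u=2. Stack: []
LOAD_FAST_LOAD_FAST y,v → push 42,-41. Stack: [42, -41]
BINARY_OP - → 42 - -41 = 83. Stack: [83]
STORE_FAST q → q=83. Stack: []
LOAD_FAST_LOAD_FAST q,a → push 83,8. Stack: [83, 8]
BINARY_OP * → 83 * 8 = 664. Stack: [664]
LOAD_FAST b → push 34. Stack: [664, 34]
BINARY_OP + → 664 + 34 = 698. Stack: [698]
STORE_FAST s → s=698. Stack: []
LOAD_CONST → push 12. Stack: [12]
LOAD_FAST q → push 83. Stack: [12, 83]
BINARY_OP + → 12 + 83 = 95. Stack: [95]
STORE_FAST r → r=95. Stack: []
LOAD_FAST_LOAD_FAST v,v → push -41,-41. Stack: [-41, -41]
BINARY_OP ^ → -41 ^ -41 = 0. Stack: [0]
STORE_FAST z → z=0. Stack: []
LOAD_FAST v → push -41. Stack: [-41]
LOAD_CONST → push 11. Stack: [-41, 11]
BINARY_OP + → -41 + 11 = -30. Stack: [-30]
LOAD_CONST → push 6. Stack: [-30, 6]
LOAD_FAST r → push 95. Stack: [-30, 6, 95]
BINARY_OP % → 6 % 95 = 6. Stack: [-30, 6]
BINARY_OP // → -30 // 6 = -5. Stack: [-5]
STORE_FAST w → w=-5. Stack: []
LOAD_FAST w → push -5. Stack: [-5]
RETURN_VALUE → return -5.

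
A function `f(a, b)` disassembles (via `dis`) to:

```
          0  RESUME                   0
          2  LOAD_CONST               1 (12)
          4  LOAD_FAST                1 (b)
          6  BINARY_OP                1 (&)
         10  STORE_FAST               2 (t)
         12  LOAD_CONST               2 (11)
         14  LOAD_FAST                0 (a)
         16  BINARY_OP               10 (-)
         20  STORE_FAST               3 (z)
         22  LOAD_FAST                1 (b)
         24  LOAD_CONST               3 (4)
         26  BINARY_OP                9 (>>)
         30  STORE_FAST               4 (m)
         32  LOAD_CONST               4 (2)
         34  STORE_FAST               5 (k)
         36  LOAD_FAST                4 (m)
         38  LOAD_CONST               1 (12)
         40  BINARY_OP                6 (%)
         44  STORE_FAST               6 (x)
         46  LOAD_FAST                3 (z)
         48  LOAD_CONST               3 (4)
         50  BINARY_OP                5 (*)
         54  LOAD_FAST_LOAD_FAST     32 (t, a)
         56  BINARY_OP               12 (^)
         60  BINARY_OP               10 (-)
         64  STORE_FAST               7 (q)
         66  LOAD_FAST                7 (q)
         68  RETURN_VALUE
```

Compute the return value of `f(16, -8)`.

LOAD_CONST → push 12. Stack: [12]
LOAD_FAST b → push -8. Stack: [12, -8]
BINARY_OP & → 12 & -8 = 8. Stack: [8]
STORE_FAST t → t=8. Stack: []
LOAD_CONST → push 11. Stack: [11]
LOAD_FAST a → push 16. Stack: [11, 16]
BINARY_OP - → 11 - 16 = -5. Stack: [-5]
STORE_FAST z → z=-5. Stack: []
LOAD_FAST b → push -8. Stack: [-8]
LOAD_CONST → push 4. Stack: [-8, 4]
BINARY_OP >> → -8 >> 4 = -1. Stack: [-1]
STORE_FAST m → m=-1. Stack: []
LOAD_CONST → push 2. Stack: [2]
STORE_FAST k → k=2. Stack: []
LOAD_FAST m → push -1. Stack: [-1]
LOAD_CONST → push 12. Stack: [-1, 12]
BINARY_OP % → -1 % 12 = 11. Stack: [11]
STORE_FAST x → x=11. Stack: []
LOAD_FAST z → push -5. Stack: [-5]
LOAD_CONST → push 4. Stack: [-5, 4]
BINARY_OP * → -5 * 4 = -20. Stack: [-20]
LOAD_FAST_LOAD_FAST t,a → push 8,16. Stack: [-20, 8, 16]
BINARY_OP ^ → 8 ^ 16 = 24. Stack: [-20, 24]
BINARY_OP - → -20 - 24 = -44. Stack: [-44]
STORE_FAST q → q=-44. Stack: []
LOAD_FAST q → push -44. Stack: [-44]
RETURN_VALUE → return -44.

-44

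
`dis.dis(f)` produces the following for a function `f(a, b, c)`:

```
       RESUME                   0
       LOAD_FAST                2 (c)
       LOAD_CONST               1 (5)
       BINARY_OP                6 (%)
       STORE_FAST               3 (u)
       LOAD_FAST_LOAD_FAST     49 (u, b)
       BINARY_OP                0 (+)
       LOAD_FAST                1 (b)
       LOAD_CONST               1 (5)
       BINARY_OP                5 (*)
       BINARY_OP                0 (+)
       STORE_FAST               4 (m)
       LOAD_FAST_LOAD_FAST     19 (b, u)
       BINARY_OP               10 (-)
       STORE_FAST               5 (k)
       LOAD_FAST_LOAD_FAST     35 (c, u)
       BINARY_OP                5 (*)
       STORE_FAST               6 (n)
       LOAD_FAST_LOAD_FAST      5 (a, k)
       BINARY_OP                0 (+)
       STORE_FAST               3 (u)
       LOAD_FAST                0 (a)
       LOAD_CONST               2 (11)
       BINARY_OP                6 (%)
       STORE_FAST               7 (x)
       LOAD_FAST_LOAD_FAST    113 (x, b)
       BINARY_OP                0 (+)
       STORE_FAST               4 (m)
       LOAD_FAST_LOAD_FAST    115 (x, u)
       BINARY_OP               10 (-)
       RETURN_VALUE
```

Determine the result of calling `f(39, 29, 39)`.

-58

LOAD_FAST c → push 39. Stack: [39]
LOAD_CONST → push 5. Stack: [39, 5]
BINARY_OP % → 39 % 5 = 4. Stack: [4]
STORE_FAST u → u=4. Stack: []
LOAD_FAST_LOAD_FAST u,b → push 4,29. Stack: [4, 29]
BINARY_OP + → 4 + 29 = 33. Stack: [33]
LOAD_FAST b → push 29. Stack: [33, 29]
LOAD_CONST → push 5. Stack: [33, 29, 5]
BINARY_OP * → 29 * 5 = 145. Stack: [33, 145]
BINARY_OP + → 33 + 145 = 178. Stack: [178]
STORE_FAST m → m=178. Stack: []
LOAD_FAST_LOAD_FAST b,u → push 29,4. Stack: [29, 4]
BINARY_OP - → 29 - 4 = 25. Stack: [25]
STORE_FAST k → k=25. Stack: []
LOAD_FAST_LOAD_FAST c,u → push 39,4. Stack: [39, 4]
BINARY_OP * → 39 * 4 = 156. Stack: [156]
STORE_FAST n → n=156. Stack: []
LOAD_FAST_LOAD_FAST a,k → push 39,25. Stack: [39, 25]
BINARY_OP + → 39 + 25 = 64. Stack: [64]
STORE_FAST u → u=64. Stack: []
LOAD_FAST a → push 39. Stack: [39]
LOAD_CONST → push 11. Stack: [39, 11]
BINARY_OP % → 39 % 11 = 6. Stack: [6]
STORE_FAST x → x=6. Stack: []
LOAD_FAST_LOAD_FAST x,b → push 6,29. Stack: [6, 29]
BINARY_OP + → 6 + 29 = 35. Stack: [35]
STORE_FAST m → m=35. Stack: []
LOAD_FAST_LOAD_FAST x,u → push 6,64. Stack: [6, 64]
BINARY_OP - → 6 - 64 = -58. Stack: [-58]
RETURN_VALUE → return -58.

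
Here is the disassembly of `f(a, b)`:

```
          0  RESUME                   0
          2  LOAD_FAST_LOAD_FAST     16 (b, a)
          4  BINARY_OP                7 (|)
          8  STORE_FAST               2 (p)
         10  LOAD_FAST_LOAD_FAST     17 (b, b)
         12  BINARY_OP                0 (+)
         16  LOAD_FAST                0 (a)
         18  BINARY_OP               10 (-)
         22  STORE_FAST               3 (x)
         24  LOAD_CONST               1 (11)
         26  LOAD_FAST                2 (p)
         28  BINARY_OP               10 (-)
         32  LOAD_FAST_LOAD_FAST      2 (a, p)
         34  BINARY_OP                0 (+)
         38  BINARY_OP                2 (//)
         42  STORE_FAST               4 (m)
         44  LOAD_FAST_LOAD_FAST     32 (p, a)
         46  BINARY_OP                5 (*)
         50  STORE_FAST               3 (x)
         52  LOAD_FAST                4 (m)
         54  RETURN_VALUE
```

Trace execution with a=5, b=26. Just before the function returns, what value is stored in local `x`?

LOAD_FAST_LOAD_FAST b,a → push 26,5. Stack: [26, 5]
BINARY_OP | → 26 | 5 = 31. Stack: [31]
STORE_FAST p → p=31. Stack: []
LOAD_FAST_LOAD_FAST b,b → push 26,26. Stack: [26, 26]
BINARY_OP + → 26 + 26 = 52. Stack: [52]
LOAD_FAST a → push 5. Stack: [52, 5]
BINARY_OP - → 52 - 5 = 47. Stack: [47]
STORE_FAST x → x=47. Stack: []
LOAD_CONST → push 11. Stack: [11]
LOAD_FAST p → push 31. Stack: [11, 31]
BINARY_OP - → 11 - 31 = -20. Stack: [-20]
LOAD_FAST_LOAD_FAST a,p → push 5,31. Stack: [-20, 5, 31]
BINARY_OP + → 5 + 31 = 36. Stack: [-20, 36]
BINARY_OP // → -20 // 36 = -1. Stack: [-1]
STORE_FAST m → m=-1. Stack: []
LOAD_FAST_LOAD_FAST p,a → push 31,5. Stack: [31, 5]
BINARY_OP * → 31 * 5 = 155. Stack: [155]
STORE_FAST x → x=155. Stack: []
LOAD_FAST m → push -1. Stack: [-1]
RETURN_VALUE → return -1.

155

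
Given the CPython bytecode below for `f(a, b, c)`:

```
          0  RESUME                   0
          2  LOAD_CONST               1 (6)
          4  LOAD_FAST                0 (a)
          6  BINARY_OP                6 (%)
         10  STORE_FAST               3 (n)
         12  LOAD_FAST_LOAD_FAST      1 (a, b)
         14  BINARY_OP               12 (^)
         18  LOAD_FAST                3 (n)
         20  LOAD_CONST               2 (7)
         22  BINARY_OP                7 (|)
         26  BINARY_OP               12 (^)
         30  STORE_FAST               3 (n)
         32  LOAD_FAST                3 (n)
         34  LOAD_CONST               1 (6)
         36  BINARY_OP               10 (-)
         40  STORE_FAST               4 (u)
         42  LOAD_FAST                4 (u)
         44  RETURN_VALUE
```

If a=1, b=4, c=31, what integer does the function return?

-4

LOAD_CONST → push 6. Stack: [6]
LOAD_FAST a → push 1. Stack: [6, 1]
BINARY_OP % → 6 % 1 = 0. Stack: [0]
STORE_FAST n → n=0. Stack: []
LOAD_FAST_LOAD_FAST a,b → push 1,4. Stack: [1, 4]
BINARY_OP ^ → 1 ^ 4 = 5. Stack: [5]
LOAD_FAST n → push 0. Stack: [5, 0]
LOAD_CONST → push 7. Stack: [5, 0, 7]
BINARY_OP | → 0 | 7 = 7. Stack: [5, 7]
BINARY_OP ^ → 5 ^ 7 = 2. Stack: [2]
STORE_FAST n → n=2. Stack: []
LOAD_FAST n → push 2. Stack: [2]
LOAD_CONST → push 6. Stack: [2, 6]
BINARY_OP - → 2 - 6 = -4. Stack: [-4]
STORE_FAST u → u=-4. Stack: []
LOAD_FAST u → push -4. Stack: [-4]
RETURN_VALUE → return -4.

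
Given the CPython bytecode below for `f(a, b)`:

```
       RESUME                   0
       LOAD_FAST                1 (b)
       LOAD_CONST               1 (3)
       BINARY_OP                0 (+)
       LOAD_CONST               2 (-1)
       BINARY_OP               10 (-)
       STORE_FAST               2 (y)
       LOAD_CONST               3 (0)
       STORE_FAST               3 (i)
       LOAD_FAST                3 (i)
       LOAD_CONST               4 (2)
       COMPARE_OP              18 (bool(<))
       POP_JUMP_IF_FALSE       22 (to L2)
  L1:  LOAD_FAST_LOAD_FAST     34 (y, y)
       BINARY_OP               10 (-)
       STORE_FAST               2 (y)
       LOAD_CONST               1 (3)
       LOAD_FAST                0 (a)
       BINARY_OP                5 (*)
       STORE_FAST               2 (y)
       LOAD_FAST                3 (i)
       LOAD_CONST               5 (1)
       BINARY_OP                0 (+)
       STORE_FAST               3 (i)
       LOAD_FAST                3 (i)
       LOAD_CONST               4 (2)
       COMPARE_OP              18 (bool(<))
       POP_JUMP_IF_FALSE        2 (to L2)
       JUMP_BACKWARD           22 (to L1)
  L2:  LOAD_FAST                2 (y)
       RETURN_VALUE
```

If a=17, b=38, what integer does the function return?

51

LOAD_FAST b → push 38. Stack: [38]
LOAD_CONST → push 3. Stack: [38, 3]
BINARY_OP + → 38 + 3 = 41. Stack: [41]
LOAD_CONST → push -1. Stack: [41, -1]
BINARY_OP - → 41 - -1 = 42. Stack: [42]
STORE_FAST y → y=42. Stack: []
LOAD_CONST → push 0. Stack: [0]
STORE_FAST i → i=0. Stack: []
LOAD_FAST i → push 0. Stack: [0]
LOAD_CONST → push 2. Stack: [0, 2]
COMPARE_OP bool(<) → 0 vs 2 = True. Stack: [True]
POP_JUMP_IF_FALSE → pop True; no jump. Stack: []
LOAD_FAST_LOAD_FAST y,y → push 42,42. Stack: [42, 42]
BINARY_OP - → 42 - 42 = 0. Stack: [0]
STORE_FAST y → y=0. Stack: []
LOAD_CONST → push 3. Stack: [3]
LOAD_FAST a → push 17. Stack: [3, 17]
BINARY_OP * → 3 * 17 = 51. Stack: [51]
STORE_FAST y → y=51. Stack: []
LOAD_FAST i → push 0. Stack: [0]
LOAD_CONST → push 1. Stack: [0, 1]
BINARY_OP + → 0 + 1 = 1. Stack: [1]
STORE_FAST i → i=1. Stack: []
LOAD_FAST i → push 1. Stack: [1]
LOAD_CONST → push 2. Stack: [1, 2]
COMPARE_OP bool(<) → 1 vs 2 = True. Stack: [True]
POP_JUMP_IF_FALSE → pop True; no jump. Stack: []
LOAD_FAST_LOAD_FAST y,y → push 51,51. Stack: [51, 51]
BINARY_OP - → 51 - 51 = 0. Stack: [0]
STORE_FAST y → y=0. Stack: []
LOAD_CONST → push 3. Stack: [3]
LOAD_FAST a → push 17. Stack: [3, 17]
BINARY_OP * → 3 * 17 = 51. Stack: [51]
STORE_FAST y → y=51. Stack: []
LOAD_FAST i → push 1. Stack: [1]
LOAD_CONST → push 1. Stack: [1, 1]
BINARY_OP + → 1 + 1 = 2. Stack: [2]
STORE_FAST i → i=2. Stack: []
LOAD_FAST i → push 2. Stack: [2]
LOAD_CONST → push 2. Stack: [2, 2]
COMPARE_OP bool(<) → 2 vs 2 = False. Stack: [False]
POP_JUMP_IF_FALSE → pop False; jump. Stack: []
LOAD_FAST y → push 51. Stack: [51]
RETURN_VALUE → return 51.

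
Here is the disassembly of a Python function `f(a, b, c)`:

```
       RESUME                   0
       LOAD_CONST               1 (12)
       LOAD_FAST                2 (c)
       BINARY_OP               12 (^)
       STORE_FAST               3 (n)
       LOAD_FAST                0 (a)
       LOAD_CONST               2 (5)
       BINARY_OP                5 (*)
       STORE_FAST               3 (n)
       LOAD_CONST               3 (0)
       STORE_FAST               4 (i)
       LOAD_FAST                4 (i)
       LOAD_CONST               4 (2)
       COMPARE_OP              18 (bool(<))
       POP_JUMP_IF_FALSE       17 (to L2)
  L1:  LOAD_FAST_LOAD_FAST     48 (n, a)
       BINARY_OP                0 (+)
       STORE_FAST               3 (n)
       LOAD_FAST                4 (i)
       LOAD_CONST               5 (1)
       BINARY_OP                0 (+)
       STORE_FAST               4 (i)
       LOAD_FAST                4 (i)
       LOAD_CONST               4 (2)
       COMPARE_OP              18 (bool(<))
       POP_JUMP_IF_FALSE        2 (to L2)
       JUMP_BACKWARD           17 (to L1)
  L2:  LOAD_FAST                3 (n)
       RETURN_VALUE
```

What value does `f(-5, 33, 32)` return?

-35

LOAD_CONST → push 12. Stack: [12]
LOAD_FAST c → push 32. Stack: [12, 32]
BINARY_OP ^ → 12 ^ 32 = 44. Stack: [44]
STORE_FAST n → n=44. Stack: []
LOAD_FAST a → push -5. Stack: [-5]
LOAD_CONST → push 5. Stack: [-5, 5]
BINARY_OP * → -5 * 5 = -25. Stack: [-25]
STORE_FAST n → n=-25. Stack: []
LOAD_CONST → push 0. Stack: [0]
STORE_FAST i → i=0. Stack: []
LOAD_FAST i → push 0. Stack: [0]
LOAD_CONST → push 2. Stack: [0, 2]
COMPARE_OP bool(<) → 0 vs 2 = True. Stack: [True]
POP_JUMP_IF_FALSE → pop True; no jump. Stack: []
LOAD_FAST_LOAD_FAST n,a → push -25,-5. Stack: [-25, -5]
BINARY_OP + → -25 + -5 = -30. Stack: [-30]
STORE_FAST n → n=-30. Stack: []
LOAD_FAST i → push 0. Stack: [0]
LOAD_CONST → push 1. Stack: [0, 1]
BINARY_OP + → 0 + 1 = 1. Stack: [1]
STORE_FAST i → i=1. Stack: []
LOAD_FAST i → push 1. Stack: [1]
LOAD_CONST → push 2. Stack: [1, 2]
COMPARE_OP bool(<) → 1 vs 2 = True. Stack: [True]
POP_JUMP_IF_FALSE → pop True; no jump. Stack: []
LOAD_FAST_LOAD_FAST n,a → push -30,-5. Stack: [-30, -5]
BINARY_OP + → -30 + -5 = -35. Stack: [-35]
STORE_FAST n → n=-35. Stack: []
LOAD_FAST i → push 1. Stack: [1]
LOAD_CONST → push 1. Stack: [1, 1]
BINARY_OP + → 1 + 1 = 2. Stack: [2]
STORE_FAST i → i=2. Stack: []
LOAD_FAST i → push 2. Stack: [2]
LOAD_CONST → push 2. Stack: [2, 2]
COMPARE_OP bool(<) → 2 vs 2 = False. Stack: [False]
POP_JUMP_IF_FALSE → pop False; jump. Stack: []
LOAD_FAST n → push -35. Stack: [-35]
RETURN_VALUE → return -35.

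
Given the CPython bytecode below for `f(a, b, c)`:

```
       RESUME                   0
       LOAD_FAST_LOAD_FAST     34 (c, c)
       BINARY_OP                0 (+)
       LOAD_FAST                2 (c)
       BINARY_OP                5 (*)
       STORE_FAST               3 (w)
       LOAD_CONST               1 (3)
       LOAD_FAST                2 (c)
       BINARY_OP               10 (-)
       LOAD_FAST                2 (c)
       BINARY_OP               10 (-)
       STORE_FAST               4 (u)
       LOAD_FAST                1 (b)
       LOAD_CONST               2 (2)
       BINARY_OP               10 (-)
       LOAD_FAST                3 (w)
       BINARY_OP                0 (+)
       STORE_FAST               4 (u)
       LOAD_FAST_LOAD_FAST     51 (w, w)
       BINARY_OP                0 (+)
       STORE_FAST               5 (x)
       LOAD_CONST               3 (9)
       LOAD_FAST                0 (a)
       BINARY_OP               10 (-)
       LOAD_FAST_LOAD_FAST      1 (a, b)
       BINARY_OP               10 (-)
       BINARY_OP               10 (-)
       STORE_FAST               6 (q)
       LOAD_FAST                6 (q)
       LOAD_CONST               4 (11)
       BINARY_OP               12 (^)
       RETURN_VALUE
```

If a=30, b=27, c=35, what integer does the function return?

LOAD_FAST_LOAD_FAST c,c → push 35,35. Stack: [35, 35]
BINARY_OP + → 35 + 35 = 70. Stack: [70]
LOAD_FAST c → push 35. Stack: [70, 35]
BINARY_OP * → 70 * 35 = 2450. Stack: [2450]
STORE_FAST w → w=2450. Stack: []
LOAD_CONST → push 3. Stack: [3]
LOAD_FAST c → push 35. Stack: [3, 35]
BINARY_OP - → 3 - 35 = -32. Stack: [-32]
LOAD_FAST c → push 35. Stack: [-32, 35]
BINARY_OP - → -32 - 35 = -67. Stack: [-67]
STORE_FAST u → u=-67. Stack: []
LOAD_FAST b → push 27. Stack: [27]
LOAD_CONST → push 2. Stack: [27, 2]
BINARY_OP - → 27 - 2 = 25. Stack: [25]
LOAD_FAST w → push 2450. Stack: [25, 2450]
BINARY_OP + → 25 + 2450 = 2475. Stack: [2475]
STORE_FAST u → u=2475. Stack: []
LOAD_FAST_LOAD_FAST w,w → push 2450,2450. Stack: [2450, 2450]
BINARY_OP + → 2450 + 2450 = 4900. Stack: [4900]
STORE_FAST x → x=4900. Stack: []
LOAD_CONST → push 9. Stack: [9]
LOAD_FAST a → push 30. Stack: [9, 30]
BINARY_OP - → 9 - 30 = -21. Stack: [-21]
LOAD_FAST_LOAD_FAST a,b → push 30,27. Stack: [-21, 30, 27]
BINARY_OP - → 30 - 27 = 3. Stack: [-21, 3]
BINARY_OP - → -21 - 3 = -24. Stack: [-24]
STORE_FAST q → q=-24. Stack: []
LOAD_FAST q → push -24. Stack: [-24]
LOAD_CONST → push 11. Stack: [-24, 11]
BINARY_OP ^ → -24 ^ 11 = -29. Stack: [-29]
RETURN_VALUE → return -29.

-29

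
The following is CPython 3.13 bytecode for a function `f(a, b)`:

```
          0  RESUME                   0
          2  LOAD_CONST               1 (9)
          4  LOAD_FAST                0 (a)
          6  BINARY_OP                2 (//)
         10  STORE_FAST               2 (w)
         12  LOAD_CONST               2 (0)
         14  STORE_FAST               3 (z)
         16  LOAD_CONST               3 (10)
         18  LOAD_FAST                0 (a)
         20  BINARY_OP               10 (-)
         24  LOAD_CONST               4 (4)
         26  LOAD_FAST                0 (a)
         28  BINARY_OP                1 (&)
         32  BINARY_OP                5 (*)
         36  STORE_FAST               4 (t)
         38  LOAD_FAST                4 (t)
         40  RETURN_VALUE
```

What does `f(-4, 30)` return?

56

LOAD_CONST → push 9. Stack: [9]
LOAD_FAST a → push -4. Stack: [9, -4]
BINARY_OP // → 9 // -4 = -3. Stack: [-3]
STORE_FAST w → w=-3. Stack: []
LOAD_CONST → push 0. Stack: [0]
STORE_FAST z → z=0. Stack: []
LOAD_CONST → push 10. Stack: [10]
LOAD_FAST a → push -4. Stack: [10, -4]
BINARY_OP - → 10 - -4 = 14. Stack: [14]
LOAD_CONST → push 4. Stack: [14, 4]
LOAD_FAST a → push -4. Stack: [14, 4, -4]
BINARY_OP & → 4 & -4 = 4. Stack: [14, 4]
BINARY_OP * → 14 * 4 = 56. Stack: [56]
STORE_FAST t → t=56. Stack: []
LOAD_FAST t → push 56. Stack: [56]
RETURN_VALUE → return 56.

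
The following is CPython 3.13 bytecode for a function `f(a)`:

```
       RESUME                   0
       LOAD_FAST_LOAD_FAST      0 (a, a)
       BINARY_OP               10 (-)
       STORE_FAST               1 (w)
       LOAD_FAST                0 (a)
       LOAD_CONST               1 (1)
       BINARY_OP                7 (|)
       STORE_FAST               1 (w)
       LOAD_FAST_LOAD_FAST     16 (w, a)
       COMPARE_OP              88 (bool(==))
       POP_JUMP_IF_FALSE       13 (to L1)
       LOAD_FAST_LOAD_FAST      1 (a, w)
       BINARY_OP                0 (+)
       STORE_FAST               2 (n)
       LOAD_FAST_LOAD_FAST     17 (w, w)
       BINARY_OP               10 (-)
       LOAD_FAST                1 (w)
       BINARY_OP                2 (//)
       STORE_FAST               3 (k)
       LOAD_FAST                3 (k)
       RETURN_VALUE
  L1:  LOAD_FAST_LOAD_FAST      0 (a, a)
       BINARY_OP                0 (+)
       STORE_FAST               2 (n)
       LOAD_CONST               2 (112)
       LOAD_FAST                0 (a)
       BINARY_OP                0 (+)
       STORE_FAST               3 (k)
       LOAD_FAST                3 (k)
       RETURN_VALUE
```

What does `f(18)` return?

130

LOAD_FAST_LOAD_FAST a,a → push 18,18. Stack: [18, 18]
BINARY_OP - → 18 - 18 = 0. Stack: [0]
STORE_FAST w → w=0. Stack: []
LOAD_FAST a → push 18. Stack: [18]
LOAD_CONST → push 1. Stack: [18, 1]
BINARY_OP | → 18 | 1 = 19. Stack: [19]
STORE_FAST w → w=19. Stack: []
LOAD_FAST_LOAD_FAST w,a → push 19,18. Stack: [19, 18]
COMPARE_OP bool(==) → 19 vs 18 = False. Stack: [False]
POP_JUMP_IF_FALSE → pop False; jump. Stack: []
LOAD_FAST_LOAD_FAST a,a → push 18,18. Stack: [18, 18]
BINARY_OP + → 18 + 18 = 36. Stack: [36]
STORE_FAST n → n=36. Stack: []
LOAD_CONST → push 112. Stack: [112]
LOAD_FAST a → push 18. Stack: [112, 18]
BINARY_OP + → 112 + 18 = 130. Stack: [130]
STORE_FAST k → k=130. Stack: []
LOAD_FAST k → push 130. Stack: [130]
RETURN_VALUE → return 130.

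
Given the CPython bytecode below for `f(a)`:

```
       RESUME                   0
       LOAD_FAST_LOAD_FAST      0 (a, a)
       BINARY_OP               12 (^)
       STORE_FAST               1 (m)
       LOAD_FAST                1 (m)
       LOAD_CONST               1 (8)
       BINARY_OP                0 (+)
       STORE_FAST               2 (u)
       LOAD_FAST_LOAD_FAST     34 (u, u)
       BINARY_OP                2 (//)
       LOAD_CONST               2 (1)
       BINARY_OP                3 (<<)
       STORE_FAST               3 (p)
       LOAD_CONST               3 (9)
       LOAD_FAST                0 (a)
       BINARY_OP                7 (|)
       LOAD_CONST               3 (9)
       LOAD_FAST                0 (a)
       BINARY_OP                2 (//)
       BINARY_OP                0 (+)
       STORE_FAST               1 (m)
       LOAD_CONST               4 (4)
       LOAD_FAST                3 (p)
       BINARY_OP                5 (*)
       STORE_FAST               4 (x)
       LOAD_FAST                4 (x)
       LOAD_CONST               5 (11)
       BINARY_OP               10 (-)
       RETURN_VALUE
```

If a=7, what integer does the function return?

LOAD_FAST_LOAD_FAST a,a → push 7,7. Stack: [7, 7]
BINARY_OP ^ → 7 ^ 7 = 0. Stack: [0]
STORE_FAST m → m=0. Stack: []
LOAD_FAST m → push 0. Stack: [0]
LOAD_CONST → push 8. Stack: [0, 8]
BINARY_OP + → 0 + 8 = 8. Stack: [8]
STORE_FAST u → u=8. Stack: []
LOAD_FAST_LOAD_FAST u,u → push 8,8. Stack: [8, 8]
BINARY_OP // → 8 // 8 = 1. Stack: [1]
LOAD_CONST → push 1. Stack: [1, 1]
BINARY_OP << → 1 << 1 = 2. Stack: [2]
STORE_FAST p → p=2. Stack: []
LOAD_CONST → push 9. Stack: [9]
LOAD_FAST a → push 7. Stack: [9, 7]
BINARY_OP | → 9 | 7 = 15. Stack: [15]
LOAD_CONST → push 9. Stack: [15, 9]
LOAD_FAST a → push 7. Stack: [15, 9, 7]
BINARY_OP // → 9 // 7 = 1. Stack: [15, 1]
BINARY_OP + → 15 + 1 = 16. Stack: [16]
STORE_FAST m → m=16. Stack: []
LOAD_CONST → push 4. Stack: [4]
LOAD_FAST p → push 2. Stack: [4, 2]
BINARY_OP * → 4 * 2 = 8. Stack: [8]
STORE_FAST x → x=8. Stack: []
LOAD_FAST x → push 8. Stack: [8]
LOAD_CONST → push 11. Stack: [8, 11]
BINARY_OP - → 8 - 11 = -3. Stack: [-3]
RETURN_VALUE → return -3.

-3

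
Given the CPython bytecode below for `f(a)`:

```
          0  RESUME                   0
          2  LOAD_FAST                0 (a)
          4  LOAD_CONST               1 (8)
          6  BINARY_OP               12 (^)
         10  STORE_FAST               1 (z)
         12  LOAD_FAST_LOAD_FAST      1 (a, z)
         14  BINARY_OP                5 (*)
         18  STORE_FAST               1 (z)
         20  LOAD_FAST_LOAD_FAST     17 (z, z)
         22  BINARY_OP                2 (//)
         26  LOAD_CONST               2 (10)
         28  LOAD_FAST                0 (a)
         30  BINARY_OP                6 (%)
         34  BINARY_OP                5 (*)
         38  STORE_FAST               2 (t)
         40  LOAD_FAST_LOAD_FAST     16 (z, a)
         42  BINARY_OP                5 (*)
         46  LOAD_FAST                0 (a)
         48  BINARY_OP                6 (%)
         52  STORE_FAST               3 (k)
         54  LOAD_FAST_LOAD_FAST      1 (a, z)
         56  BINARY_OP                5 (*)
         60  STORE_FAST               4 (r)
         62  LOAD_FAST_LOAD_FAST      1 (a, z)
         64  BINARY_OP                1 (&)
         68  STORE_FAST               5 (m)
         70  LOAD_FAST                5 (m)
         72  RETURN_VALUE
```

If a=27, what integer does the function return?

1

LOAD_FAST a → push 27. Stack: [27]
LOAD_CONST → push 8. Stack: [27, 8]
BINARY_OP ^ → 27 ^ 8 = 19. Stack: [19]
STORE_FAST z → z=19. Stack: []
LOAD_FAST_LOAD_FAST a,z → push 27,19. Stack: [27, 19]
BINARY_OP * → 27 * 19 = 513. Stack: [513]
STORE_FAST z → z=513. Stack: []
LOAD_FAST_LOAD_FAST z,z → push 513,513. Stack: [513, 513]
BINARY_OP // → 513 // 513 = 1. Stack: [1]
LOAD_CONST → push 10. Stack: [1, 10]
LOAD_FAST a → push 27. Stack: [1, 10, 27]
BINARY_OP % → 10 % 27 = 10. Stack: [1, 10]
BINARY_OP * → 1 * 10 = 10. Stack: [10]
STORE_FAST t → t=10. Stack: []
LOAD_FAST_LOAD_FAST z,a → push 513,27. Stack: [513, 27]
BINARY_OP * → 513 * 27 = 13851. Stack: [13851]
LOAD_FAST a → push 27. Stack: [13851, 27]
BINARY_OP % → 13851 % 27 = 0. Stack: [0]
STORE_FAST k → k=0. Stack: []
LOAD_FAST_LOAD_FAST a,z → push 27,513. Stack: [27, 513]
BINARY_OP * → 27 * 513 = 13851. Stack: [13851]
STORE_FAST r → r=13851. Stack: []
LOAD_FAST_LOAD_FAST a,z → push 27,513. Stack: [27, 513]
BINARY_OP & → 27 & 513 = 1. Stack: [1]
STORE_FAST m → m=1. Stack: []
LOAD_FAST m → push 1. Stack: [1]
RETURN_VALUE → return 1.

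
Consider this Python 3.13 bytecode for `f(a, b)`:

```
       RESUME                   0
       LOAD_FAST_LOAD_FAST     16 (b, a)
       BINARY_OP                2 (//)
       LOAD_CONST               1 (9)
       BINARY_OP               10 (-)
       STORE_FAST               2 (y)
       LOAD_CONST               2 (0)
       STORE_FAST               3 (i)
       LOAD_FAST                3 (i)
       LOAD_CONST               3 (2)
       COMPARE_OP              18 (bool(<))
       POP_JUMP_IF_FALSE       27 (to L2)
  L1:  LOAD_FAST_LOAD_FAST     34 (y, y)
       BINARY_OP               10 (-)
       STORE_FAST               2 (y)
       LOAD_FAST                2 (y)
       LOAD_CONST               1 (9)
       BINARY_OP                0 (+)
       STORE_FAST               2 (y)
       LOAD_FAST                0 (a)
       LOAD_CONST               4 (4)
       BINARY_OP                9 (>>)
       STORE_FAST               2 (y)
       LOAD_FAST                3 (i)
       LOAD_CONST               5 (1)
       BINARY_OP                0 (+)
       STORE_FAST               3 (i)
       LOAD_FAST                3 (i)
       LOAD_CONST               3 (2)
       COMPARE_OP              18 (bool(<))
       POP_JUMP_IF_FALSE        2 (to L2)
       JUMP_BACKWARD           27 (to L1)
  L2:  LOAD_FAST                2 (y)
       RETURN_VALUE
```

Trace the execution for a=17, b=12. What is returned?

1

LOAD_FAST_LOAD_FAST b,a → push 12,17. Stack: [12, 17]
BINARY_OP // → 12 // 17 = 0. Stack: [0]
LOAD_CONST → push 9. Stack: [0, 9]
BINARY_OP - → 0 - 9 = -9. Stack: [-9]
STORE_FAST y → y=-9. Stack: []
LOAD_CONST → push 0. Stack: [0]
STORE_FAST i → i=0. Stack: []
LOAD_FAST i → push 0. Stack: [0]
LOAD_CONST → push 2. Stack: [0, 2]
COMPARE_OP bool(<) → 0 vs 2 = True. Stack: [True]
POP_JUMP_IF_FALSE → pop True; no jump. Stack: []
LOAD_FAST_LOAD_FAST y,y → push -9,-9. Stack: [-9, -9]
BINARY_OP - → -9 - -9 = 0. Stack: [0]
STORE_FAST y → y=0. Stack: []
LOAD_FAST y → push 0. Stack: [0]
LOAD_CONST → push 9. Stack: [0, 9]
BINARY_OP + → 0 + 9 = 9. Stack: [9]
STORE_FAST y → y=9. Stack: []
LOAD_FAST a → push 17. Stack: [17]
LOAD_CONST → push 4. Stack: [17, 4]
BINARY_OP >> → 17 >> 4 = 1. Stack: [1]
STORE_FAST y → y=1. Stack: []
LOAD_FAST i → push 0. Stack: [0]
LOAD_CONST → push 1. Stack: [0, 1]
BINARY_OP + → 0 + 1 = 1. Stack: [1]
STORE_FAST i → i=1. Stack: []
LOAD_FAST i → push 1. Stack: [1]
LOAD_CONST → push 2. Stack: [1, 2]
COMPARE_OP bool(<) → 1 vs 2 = True. Stack: [True]
POP_JUMP_IF_FALSE → pop True; no jump. Stack: []
LOAD_FAST_LOAD_FAST y,y → push 1,1. Stack: [1, 1]
BINARY_OP - → 1 - 1 = 0. Stack: [0]
STORE_FAST y → y=0. Stack: []
LOAD_FAST y → push 0. Stack: [0]
LOAD_CONST → push 9. Stack: [0, 9]
BINARY_OP + → 0 + 9 = 9. Stack: [9]
STORE_FAST y → y=9. Stack: []
LOAD_FAST a → push 17. Stack: [17]
LOAD_CONST → push 4. Stack: [17, 4]
BINARY_OP >> → 17 >> 4 = 1. Stack: [1]
STORE_FAST y → y=1. Stack: []
LOAD_FAST i → push 1. Stack: [1]
LOAD_CONST → push 1. Stack: [1, 1]
BINARY_OP + → 1 + 1 = 2. Stack: [2]
STORE_FAST i → i=2. Stack: []
LOAD_FAST i → push 2. Stack: [2]
LOAD_CONST → push 2. Stack: [2, 2]
COMPARE_OP bool(<) → 2 vs 2 = False. Stack: [False]
POP_JUMP_IF_FALSE → pop False; jump. Stack: []
LOAD_FAST y → push 1. Stack: [1]
RETURN_VALUE → return 1.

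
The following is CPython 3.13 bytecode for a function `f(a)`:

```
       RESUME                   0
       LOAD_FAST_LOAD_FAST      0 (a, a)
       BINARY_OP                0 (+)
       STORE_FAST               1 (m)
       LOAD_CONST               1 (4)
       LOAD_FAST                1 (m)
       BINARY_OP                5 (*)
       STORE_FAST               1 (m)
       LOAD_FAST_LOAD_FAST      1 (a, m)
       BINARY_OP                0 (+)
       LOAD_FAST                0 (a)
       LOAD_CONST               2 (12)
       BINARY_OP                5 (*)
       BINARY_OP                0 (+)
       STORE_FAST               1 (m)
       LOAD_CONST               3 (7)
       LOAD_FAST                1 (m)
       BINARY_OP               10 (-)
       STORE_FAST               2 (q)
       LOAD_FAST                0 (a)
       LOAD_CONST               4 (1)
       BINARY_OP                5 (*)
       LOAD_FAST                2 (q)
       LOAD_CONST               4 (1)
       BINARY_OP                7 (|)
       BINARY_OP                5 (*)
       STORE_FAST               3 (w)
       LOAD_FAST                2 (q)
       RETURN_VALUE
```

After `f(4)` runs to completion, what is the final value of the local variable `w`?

-308

LOAD_FAST_LOAD_FAST a,a → push 4,4. Stack: [4, 4]
BINARY_OP + → 4 + 4 = 8. Stack: [8]
STORE_FAST m → m=8. Stack: []
LOAD_CONST → push 4. Stack: [4]
LOAD_FAST m → push 8. Stack: [4, 8]
BINARY_OP * → 4 * 8 = 32. Stack: [32]
STORE_FAST m → m=32. Stack: []
LOAD_FAST_LOAD_FAST a,m → push 4,32. Stack: [4, 32]
BINARY_OP + → 4 + 32 = 36. Stack: [36]
LOAD_FAST a → push 4. Stack: [36, 4]
LOAD_CONST → push 12. Stack: [36, 4, 12]
BINARY_OP * → 4 * 12 = 48. Stack: [36, 48]
BINARY_OP + → 36 + 48 = 84. Stack: [84]
STORE_FAST m → m=84. Stack: []
LOAD_CONST → push 7. Stack: [7]
LOAD_FAST m → push 84. Stack: [7, 84]
BINARY_OP - → 7 - 84 = -77. Stack: [-77]
STORE_FAST q → q=-77. Stack: []
LOAD_FAST a → push 4. Stack: [4]
LOAD_CONST → push 1. Stack: [4, 1]
BINARY_OP * → 4 * 1 = 4. Stack: [4]
LOAD_FAST q → push -77. Stack: [4, -77]
LOAD_CONST → push 1. Stack: [4, -77, 1]
BINARY_OP | → -77 | 1 = -77. Stack: [4, -77]
BINARY_OP * → 4 * -77 = -308. Stack: [-308]
STORE_FAST w → w=-308. Stack: []
LOAD_FAST q → push -77. Stack: [-77]
RETURN_VALUE → return -77.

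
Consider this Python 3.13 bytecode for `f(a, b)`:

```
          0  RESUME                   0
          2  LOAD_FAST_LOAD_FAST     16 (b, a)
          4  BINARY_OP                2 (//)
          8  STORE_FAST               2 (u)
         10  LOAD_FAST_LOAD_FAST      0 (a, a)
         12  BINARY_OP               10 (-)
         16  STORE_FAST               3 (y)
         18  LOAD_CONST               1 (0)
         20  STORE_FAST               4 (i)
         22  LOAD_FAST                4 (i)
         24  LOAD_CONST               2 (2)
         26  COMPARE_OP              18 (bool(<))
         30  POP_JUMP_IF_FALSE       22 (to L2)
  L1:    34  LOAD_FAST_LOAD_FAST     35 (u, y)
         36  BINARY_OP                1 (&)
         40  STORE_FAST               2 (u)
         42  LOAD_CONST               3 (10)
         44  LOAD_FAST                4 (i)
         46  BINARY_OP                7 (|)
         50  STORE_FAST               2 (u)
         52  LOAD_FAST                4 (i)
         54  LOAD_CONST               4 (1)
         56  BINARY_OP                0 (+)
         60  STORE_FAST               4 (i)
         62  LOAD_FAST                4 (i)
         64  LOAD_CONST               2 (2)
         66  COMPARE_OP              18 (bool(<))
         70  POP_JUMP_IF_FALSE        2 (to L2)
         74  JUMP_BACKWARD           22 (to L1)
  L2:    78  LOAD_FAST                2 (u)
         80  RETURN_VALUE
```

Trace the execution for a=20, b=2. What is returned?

LOAD_FAST_LOAD_FAST b,a → push 2,20. Stack: [2, 20]
BINARY_OP // → 2 // 20 = 0. Stack: [0]
STORE_FAST u → u=0. Stack: []
LOAD_FAST_LOAD_FAST a,a → push 20,20. Stack: [20, 20]
BINARY_OP - → 20 - 20 = 0. Stack: [0]
STORE_FAST y → y=0. Stack: []
LOAD_CONST → push 0. Stack: [0]
STORE_FAST i → i=0. Stack: []
LOAD_FAST i → push 0. Stack: [0]
LOAD_CONST → push 2. Stack: [0, 2]
COMPARE_OP bool(<) → 0 vs 2 = True. Stack: [True]
POP_JUMP_IF_FALSE → pop True; no jump. Stack: []
LOAD_FAST_LOAD_FAST u,y → push 0,0. Stack: [0, 0]
BINARY_OP & → 0 & 0 = 0. Stack: [0]
STORE_FAST u → u=0. Stack: []
LOAD_CONST → push 10. Stack: [10]
LOAD_FAST i → push 0. Stack: [10, 0]
BINARY_OP | → 10 | 0 = 10. Stack: [10]
STORE_FAST u → u=10. Stack: []
LOAD_FAST i → push 0. Stack: [0]
LOAD_CONST → push 1. Stack: [0, 1]
BINARY_OP + → 0 + 1 = 1. Stack: [1]
STORE_FAST i → i=1. Stack: []
LOAD_FAST i → push 1. Stack: [1]
LOAD_CONST → push 2. Stack: [1, 2]
COMPARE_OP bool(<) → 1 vs 2 = True. Stack: [True]
POP_JUMP_IF_FALSE → pop True; no jump. Stack: []
LOAD_FAST_LOAD_FAST u,y → push 10,0. Stack: [10, 0]
BINARY_OP & → 10 & 0 = 0. Stack: [0]
STORE_FAST u → u=0. Stack: []
LOAD_CONST → push 10. Stack: [10]
LOAD_FAST i → push 1. Stack: [10, 1]
BINARY_OP | → 10 | 1 = 11. Stack: [11]
STORE_FAST u → u=11. Stack: []
LOAD_FAST i → push 1. Stack: [1]
LOAD_CONST → push 1. Stack: [1, 1]
BINARY_OP + → 1 + 1 = 2. Stack: [2]
STORE_FAST i → i=2. Stack: []
LOAD_FAST i → push 2. Stack: [2]
LOAD_CONST → push 2. Stack: [2, 2]
COMPARE_OP bool(<) → 2 vs 2 = False. Stack: [False]
POP_JUMP_IF_FALSE → pop False; jump. Stack: []
LOAD_FAST u → push 11. Stack: [11]
RETURN_VALUE → return 11.

11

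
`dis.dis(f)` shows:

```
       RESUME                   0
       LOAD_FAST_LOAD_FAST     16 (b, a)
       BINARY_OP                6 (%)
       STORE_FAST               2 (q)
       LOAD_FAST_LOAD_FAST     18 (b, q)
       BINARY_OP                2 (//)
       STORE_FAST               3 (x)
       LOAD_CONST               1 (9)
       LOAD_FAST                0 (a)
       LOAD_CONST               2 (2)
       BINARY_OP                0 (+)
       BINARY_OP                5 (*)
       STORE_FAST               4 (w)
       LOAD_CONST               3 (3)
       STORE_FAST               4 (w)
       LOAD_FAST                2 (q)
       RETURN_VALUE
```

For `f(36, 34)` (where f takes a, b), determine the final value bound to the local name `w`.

LOAD_FAST_LOAD_FAST b,a → push 34,36. Stack: [34, 36]
BINARY_OP % → 34 % 36 = 34. Stack: [34]
STORE_FAST q → q=34. Stack: []
LOAD_FAST_LOAD_FAST b,q → push 34,34. Stack: [34, 34]
BINARY_OP // → 34 // 34 = 1. Stack: [1]
STORE_FAST x → x=1. Stack: []
LOAD_CONST → push 9. Stack: [9]
LOAD_FAST a → push 36. Stack: [9, 36]
LOAD_CONST → push 2. Stack: [9, 36, 2]
BINARY_OP + → 36 + 2 = 38. Stack: [9, 38]
BINARY_OP * → 9 * 38 = 342. Stack: [342]
STORE_FAST w → w=342. Stack: []
LOAD_CONST → push 3. Stack: [3]
STORE_FAST w → w=3. Stack: []
LOAD_FAST q → push 34. Stack: [34]
RETURN_VALUE → return 34.

3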